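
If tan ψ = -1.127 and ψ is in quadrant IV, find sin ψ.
sin ψ = -0.748 (using tan²ψ + 1 = sec²ψ)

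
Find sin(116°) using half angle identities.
sin(116°) = √((1 - cos 232°)/2) = 0.8988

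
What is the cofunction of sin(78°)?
sin(78°) = cos(90° - 78°) = cos(12°)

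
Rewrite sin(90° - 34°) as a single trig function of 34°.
sin(90° - 34°) = cos(34°)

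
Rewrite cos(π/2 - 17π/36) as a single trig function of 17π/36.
cos(π/2 - 17π/36) = sin(17π/36)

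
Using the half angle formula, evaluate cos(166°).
cos(166°) = -√((1 + cos 332°)/2) = -0.9703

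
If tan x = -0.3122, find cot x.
cot x = 1/tan x = -3.203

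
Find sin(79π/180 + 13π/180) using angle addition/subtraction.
sin(79π/180 + 13π/180) = sin 79π/180 cos 13π/180 + cos 79π/180 sin 13π/180 = 0.9994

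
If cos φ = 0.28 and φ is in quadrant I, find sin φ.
sin φ = 0.96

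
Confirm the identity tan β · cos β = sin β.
LHS = (sin β/cos β) · cos β = sin β = RHS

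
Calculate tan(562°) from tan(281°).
tan(562°) = 2 tan 281° / (1 - tan²281°) = 0.404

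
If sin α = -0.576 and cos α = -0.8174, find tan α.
tan α = sin α / cos α = 0.7047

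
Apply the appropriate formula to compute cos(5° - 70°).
cos(5° - 70°) = cos 5° cos 70° + sin 5° sin 70° = 0.4226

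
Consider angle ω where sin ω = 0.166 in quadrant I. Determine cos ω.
cos ω = √(1 - sin²ω) = 0.9861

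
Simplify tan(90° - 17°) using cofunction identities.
tan(90° - 17°) = cot(17°)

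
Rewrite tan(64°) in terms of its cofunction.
tan(64°) = cot(90° - 64°) = cot(26°)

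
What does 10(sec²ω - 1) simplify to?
10(sec²ω - 1) = 10(tan²ω) (using Pythagorean identity)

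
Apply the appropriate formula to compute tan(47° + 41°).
tan(47° + 41°) = (tan 47° + tan 41°)/(1 - tan 47° tan 41°) = 28.64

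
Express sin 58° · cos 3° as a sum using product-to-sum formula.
sin 58° cos 3° = (1/2)[sin(58°+3°) + sin(58°-3°)]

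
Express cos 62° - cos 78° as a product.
cos 62° - cos 78° = -2 sin(70°) sin(-8°)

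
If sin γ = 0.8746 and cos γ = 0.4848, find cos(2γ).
cos(2γ) = cos²γ - sin²γ = -0.5299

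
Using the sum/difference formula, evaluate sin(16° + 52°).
sin(16° + 52°) = sin 16° cos 52° + cos 16° sin 52° = 0.9272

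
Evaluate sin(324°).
sin(324°) = -0.5878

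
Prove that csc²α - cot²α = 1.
LHS = 1/sin²α - cos²α/sin²α = (1 - cos²α)/sin²α = sin²α/sin²α = 1 = RHS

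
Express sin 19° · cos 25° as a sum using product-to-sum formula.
sin 19° cos 25° = (1/2)[sin(19°+25°) + sin(19°-25°)]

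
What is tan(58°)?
tan(58°) = 1.6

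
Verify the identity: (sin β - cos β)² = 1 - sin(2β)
LHS = sin²β - 2 sin β cos β + cos²β = (sin²β + cos²β) - 2 sin β cos β = 1 - sin(2β) = RHS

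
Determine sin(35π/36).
sin(35π/36) = 0.08716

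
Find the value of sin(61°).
sin(61°) = 0.8746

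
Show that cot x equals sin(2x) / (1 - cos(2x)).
RHS = 2 sin x cos x / (2sin²x) = cos x/sin x = cot x = LHS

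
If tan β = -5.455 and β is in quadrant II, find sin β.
sin β = 0.9836 (using tan²β + 1 = sec²β)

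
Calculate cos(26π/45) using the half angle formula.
cos(26π/45) = -√((1 + cos 52π/45)/2) = -0.2419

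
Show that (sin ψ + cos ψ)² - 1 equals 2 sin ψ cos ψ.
LHS = sin²ψ + 2 sin ψ cos ψ + cos²ψ - 1 = (sin²ψ + cos²ψ) + 2 sin ψ cos ψ - 1 = 1 + 2 sin ψ cos ψ - 1 = 2 sin ψ cos ψ = RHS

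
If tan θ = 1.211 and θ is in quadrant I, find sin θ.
sin θ = 0.7711 (using tan²θ + 1 = sec²θ)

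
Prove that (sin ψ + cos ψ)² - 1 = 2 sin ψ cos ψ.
LHS = sin²ψ + 2 sin ψ cos ψ + cos²ψ - 1 = (sin²ψ + cos²ψ) + 2 sin ψ cos ψ - 1 = 1 + 2 sin ψ cos ψ - 1 = 2 sin ψ cos ψ = RHS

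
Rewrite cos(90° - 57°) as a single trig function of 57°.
cos(90° - 57°) = sin(57°)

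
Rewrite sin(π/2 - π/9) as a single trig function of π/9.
sin(π/2 - π/9) = cos(π/9)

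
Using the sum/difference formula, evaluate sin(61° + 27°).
sin(61° + 27°) = sin 61° cos 27° + cos 61° sin 27° = 0.9994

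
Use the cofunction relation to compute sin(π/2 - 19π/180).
sin(π/2 - 19π/180) = cos(19π/180) = 0.9455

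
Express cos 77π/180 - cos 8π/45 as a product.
cos 77π/180 - cos 8π/45 = -2 sin(109π/360) sin(π/8)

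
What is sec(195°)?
sec(195°) = -1.035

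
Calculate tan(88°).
tan(88°) = 28.64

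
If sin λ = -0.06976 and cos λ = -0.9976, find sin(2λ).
sin(2λ) = 2 sin λ cos λ = 0.1392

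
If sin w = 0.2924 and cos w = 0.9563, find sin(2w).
sin(2w) = 2 sin w cos w = 0.5592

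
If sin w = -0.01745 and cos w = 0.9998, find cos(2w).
cos(2w) = cos²w - sin²w = 0.9993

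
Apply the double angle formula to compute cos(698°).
cos(698°) = cos²349° - sin²349° = 0.9272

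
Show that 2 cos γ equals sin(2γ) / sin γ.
RHS = 2 sin γ cos γ / sin γ = 2 cos γ = LHS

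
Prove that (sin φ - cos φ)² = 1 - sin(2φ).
LHS = sin²φ - 2 sin φ cos φ + cos²φ = (sin²φ + cos²φ) - 2 sin φ cos φ = 1 - sin(2φ) = RHS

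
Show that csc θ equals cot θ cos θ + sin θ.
RHS = cos²θ/sin θ + sin θ = (cos²θ + sin²θ)/sin θ = 1/sin θ = csc θ = LHS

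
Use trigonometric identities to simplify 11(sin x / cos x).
11(sin x / cos x) = 11(tan x) (using Quotient identity)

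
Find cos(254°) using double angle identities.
cos(254°) = cos²127° - sin²127° = -0.2756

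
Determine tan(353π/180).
tan(353π/180) = -0.1228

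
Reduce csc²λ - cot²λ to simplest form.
csc²λ - cot²λ = 1 (using Pythagorean identity)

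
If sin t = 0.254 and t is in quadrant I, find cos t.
cos t = 0.9672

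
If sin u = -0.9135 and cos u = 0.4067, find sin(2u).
sin(2u) = 2 sin u cos u = -0.743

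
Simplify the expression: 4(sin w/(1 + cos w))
4(sin w/(1 + cos w)) = 4(tan(w/2)) (using Half angle)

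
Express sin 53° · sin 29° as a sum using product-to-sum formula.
sin 53° sin 29° = (1/2)[cos(53°-29°) - cos(53°+29°)]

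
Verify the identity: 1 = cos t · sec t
RHS = cos t · (1/cos t) = 1 = LHS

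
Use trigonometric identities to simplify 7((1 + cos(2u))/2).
7((1 + cos(2u))/2) = 7(cos²u) (using Power reduction)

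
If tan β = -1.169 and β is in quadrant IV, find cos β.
cos β = 0.65 (using tan²β + 1 = sec²β)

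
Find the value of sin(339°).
sin(339°) = -0.3584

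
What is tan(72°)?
tan(72°) = 3.078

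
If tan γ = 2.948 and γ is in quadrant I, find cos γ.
cos γ = 0.3212 (using tan²γ + 1 = sec²γ)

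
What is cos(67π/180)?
cos(67π/180) = 0.3907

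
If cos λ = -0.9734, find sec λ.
sec λ = 1/cos λ = -1.027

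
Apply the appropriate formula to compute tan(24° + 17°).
tan(24° + 17°) = (tan 24° + tan 17°)/(1 - tan 24° tan 17°) = 0.8693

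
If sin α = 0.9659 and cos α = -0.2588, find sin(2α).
sin(2α) = 2 sin α cos α = -0.4999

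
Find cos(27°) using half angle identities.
cos(27°) = √((1 + cos 54°)/2) = 0.891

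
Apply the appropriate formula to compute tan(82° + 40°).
tan(82° + 40°) = (tan 82° + tan 40°)/(1 - tan 82° tan 40°) = -1.6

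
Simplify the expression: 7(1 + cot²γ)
7(1 + cot²γ) = 7(csc²γ) (using Pythagorean identity)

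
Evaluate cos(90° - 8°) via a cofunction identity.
cos(90° - 8°) = sin(8°) = 0.1392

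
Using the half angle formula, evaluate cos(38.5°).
cos(38.5°) = √((1 + cos 77°)/2) = 0.7826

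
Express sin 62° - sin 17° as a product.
sin 62° - sin 17° = 2 cos(39.5°) sin(22.5°)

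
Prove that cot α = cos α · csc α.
RHS = cos α · (1/sin α) = cos α/sin α = cot α = LHS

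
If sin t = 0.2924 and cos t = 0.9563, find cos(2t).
cos(2t) = cos²t - sin²t = 0.829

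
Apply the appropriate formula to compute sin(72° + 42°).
sin(72° + 42°) = sin 72° cos 42° + cos 72° sin 42° = 0.9135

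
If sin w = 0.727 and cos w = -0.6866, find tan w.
tan w = sin w / cos w = -1.059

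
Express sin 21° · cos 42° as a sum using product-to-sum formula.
sin 21° cos 42° = (1/2)[sin(21°+42°) + sin(21°-42°)]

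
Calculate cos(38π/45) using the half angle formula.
cos(38π/45) = -√((1 + cos 76π/45)/2) = -0.8829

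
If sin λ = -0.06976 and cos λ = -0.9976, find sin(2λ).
sin(2λ) = 2 sin λ cos λ = 0.1392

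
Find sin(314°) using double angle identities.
sin(314°) = 2 sin 157° cos 157° = -0.7193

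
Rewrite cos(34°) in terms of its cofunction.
cos(34°) = sin(90° - 34°) = sin(56°)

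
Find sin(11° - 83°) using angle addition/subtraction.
sin(11° - 83°) = sin 11° cos 83° - cos 11° sin 83° = -0.9511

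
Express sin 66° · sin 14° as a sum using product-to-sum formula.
sin 66° sin 14° = (1/2)[cos(66°-14°) - cos(66°+14°)]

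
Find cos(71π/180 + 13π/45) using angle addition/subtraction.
cos(71π/180 + 13π/45) = cos 71π/180 cos 13π/45 - sin 71π/180 sin 13π/45 = -0.5446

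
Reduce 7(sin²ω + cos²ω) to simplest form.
7(sin²ω + cos²ω) = 7 (using Pythagorean identity)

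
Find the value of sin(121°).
sin(121°) = 0.8572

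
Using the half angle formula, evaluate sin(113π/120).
sin(113π/120) = √((1 - cos 113π/60)/2) = 0.1822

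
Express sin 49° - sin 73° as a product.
sin 49° - sin 73° = 2 cos(61°) sin(-12°)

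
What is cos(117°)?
cos(117°) = -0.454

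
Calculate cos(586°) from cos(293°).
cos(586°) = cos²293° - sin²293° = -0.6947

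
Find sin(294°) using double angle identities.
sin(294°) = 2 sin 147° cos 147° = -0.9135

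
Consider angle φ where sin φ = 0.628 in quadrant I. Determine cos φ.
cos φ = √(1 - sin²φ) = 0.7782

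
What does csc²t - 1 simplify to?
csc²t - 1 = cot²t (using Pythagorean identity)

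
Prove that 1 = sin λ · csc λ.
RHS = sin λ · (1/sin λ) = 1 = LHS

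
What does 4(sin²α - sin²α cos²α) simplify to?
4(sin²α - sin²α cos²α) = 4(sin⁴α) (using Factoring)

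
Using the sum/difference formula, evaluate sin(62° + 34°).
sin(62° + 34°) = sin 62° cos 34° + cos 62° sin 34° = 0.9945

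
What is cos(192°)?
cos(192°) = -0.9781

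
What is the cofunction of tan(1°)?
tan(1°) = cot(90° - 1°) = cot(89°)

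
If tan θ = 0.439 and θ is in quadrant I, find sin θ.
sin θ = 0.402 (using tan²θ + 1 = sec²θ)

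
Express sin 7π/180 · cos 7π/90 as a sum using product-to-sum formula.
sin 7π/180 cos 7π/90 = (1/2)[sin(7π/180+7π/90) + sin(7π/180-7π/90)]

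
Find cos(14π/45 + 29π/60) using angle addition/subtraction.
cos(14π/45 + 29π/60) = cos 14π/45 cos 29π/60 - sin 14π/45 sin 29π/60 = -0.7986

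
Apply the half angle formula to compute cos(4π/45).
cos(4π/45) = √((1 + cos 8π/45)/2) = 0.9613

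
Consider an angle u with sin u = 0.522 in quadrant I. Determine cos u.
cos u = √(1 - sin²u) = 0.8529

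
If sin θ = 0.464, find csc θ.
csc θ = 1/sin θ = 2.155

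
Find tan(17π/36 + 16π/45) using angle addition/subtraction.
tan(17π/36 + 16π/45) = (tan 17π/36 + tan 16π/45)/(1 - tan 17π/36 tan 16π/45) = -0.6009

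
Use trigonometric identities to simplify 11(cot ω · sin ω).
11(cot ω · sin ω) = 11(cos ω) (using Quotient identity)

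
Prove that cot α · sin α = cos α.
LHS = (cos α/sin α) · sin α = cos α = RHS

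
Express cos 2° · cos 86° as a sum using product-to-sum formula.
cos 2° cos 86° = (1/2)[cos(2°-86°) + cos(2°+86°)]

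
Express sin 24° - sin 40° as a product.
sin 24° - sin 40° = 2 cos(32°) sin(-8°)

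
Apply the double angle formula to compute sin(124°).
sin(124°) = 2 sin 62° cos 62° = 0.829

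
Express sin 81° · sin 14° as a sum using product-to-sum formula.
sin 81° sin 14° = (1/2)[cos(81°-14°) - cos(81°+14°)]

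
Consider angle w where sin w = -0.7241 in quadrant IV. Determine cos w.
cos w = √(1 - sin²w) = 0.6897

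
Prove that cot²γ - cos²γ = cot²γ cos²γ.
LHS = cos²γ/sin²γ - cos²γ = cos²γ(1/sin²γ - 1) = cos²γ · (1 - sin²γ)/sin²γ = cos²γ · cos²γ/sin²γ = cos²γ · cot²γ = RHS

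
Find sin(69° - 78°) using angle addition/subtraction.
sin(69° - 78°) = sin 69° cos 78° - cos 69° sin 78° = -0.1564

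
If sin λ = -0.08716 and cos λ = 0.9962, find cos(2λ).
cos(2λ) = cos²λ - sin²λ = 0.9848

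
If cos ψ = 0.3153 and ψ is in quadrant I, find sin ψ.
sin ψ = 0.949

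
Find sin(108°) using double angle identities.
sin(108°) = 2 sin 54° cos 54° = 0.9511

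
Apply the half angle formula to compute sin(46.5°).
sin(46.5°) = √((1 - cos 93°)/2) = 0.7254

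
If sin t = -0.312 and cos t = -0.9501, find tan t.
tan t = sin t / cos t = 0.3284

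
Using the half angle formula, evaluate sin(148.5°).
sin(148.5°) = √((1 - cos 297°)/2) = 0.5225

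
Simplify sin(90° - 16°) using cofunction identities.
sin(90° - 16°) = cos(16°)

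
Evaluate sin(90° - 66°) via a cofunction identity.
sin(90° - 66°) = cos(66°) = 0.4067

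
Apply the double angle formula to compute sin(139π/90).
sin(139π/90) = 2 sin 139π/180 cos 139π/180 = -0.9903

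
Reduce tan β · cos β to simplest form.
tan β · cos β = sin β (using Quotient identity)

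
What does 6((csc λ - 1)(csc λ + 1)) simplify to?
6((csc λ - 1)(csc λ + 1)) = 6(cot²λ) (using Diff. of squares)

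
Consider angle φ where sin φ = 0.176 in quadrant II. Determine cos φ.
cos φ = ±√(1 - sin²φ) = -0.9844 (negative in QII)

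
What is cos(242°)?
cos(242°) = -0.4695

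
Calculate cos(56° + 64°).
cos(56° + 64°) = cos 56° cos 64° - sin 56° sin 64° = -1/2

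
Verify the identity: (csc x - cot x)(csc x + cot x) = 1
LHS = csc²x - cot²x = (1 + cot²x) - cot²x = 1 = RHS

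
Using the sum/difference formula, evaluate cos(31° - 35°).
cos(31° - 35°) = cos 31° cos 35° + sin 31° sin 35° = 0.9976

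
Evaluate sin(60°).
sin(60°) = √3/2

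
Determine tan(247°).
tan(247°) = 2.356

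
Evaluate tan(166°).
tan(166°) = -0.2493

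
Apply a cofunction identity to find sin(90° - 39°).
sin(90° - 39°) = cos(39°) = 0.7771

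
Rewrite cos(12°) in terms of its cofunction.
cos(12°) = sin(90° - 12°) = sin(78°)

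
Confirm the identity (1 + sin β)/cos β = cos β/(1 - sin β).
LHS = (1 + sin β)(1 - sin β) / (cos β(1 - sin β)) = (1 - sin²β) / (cos β(1 - sin β)) = cos²β / (cos β(1 - sin β)) = cos β/(1 - sin β) = RHS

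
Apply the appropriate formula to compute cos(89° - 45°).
cos(89° - 45°) = cos 89° cos 45° + sin 89° sin 45° = 0.7193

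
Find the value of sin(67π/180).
sin(67π/180) = 0.9205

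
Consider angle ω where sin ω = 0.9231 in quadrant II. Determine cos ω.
cos ω = ±√(1 - sin²ω) = -0.3846 (negative in QII)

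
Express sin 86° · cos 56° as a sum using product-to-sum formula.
sin 86° cos 56° = (1/2)[sin(86°+56°) + sin(86°-56°)]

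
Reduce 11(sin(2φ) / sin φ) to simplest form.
11(sin(2φ) / sin φ) = 11(2 cos φ) (using Double angle)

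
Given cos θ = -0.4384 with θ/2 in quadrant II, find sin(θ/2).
sin(θ/2) = ±√((1 - cos θ)/2); positive since θ/2 ∈ QII, so sin(θ/2) = 0.8481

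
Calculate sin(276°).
sin(276°) = -0.9945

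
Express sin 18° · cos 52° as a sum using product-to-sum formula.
sin 18° cos 52° = (1/2)[sin(18°+52°) + sin(18°-52°)]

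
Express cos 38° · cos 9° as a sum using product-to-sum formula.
cos 38° cos 9° = (1/2)[cos(38°-9°) + cos(38°+9°)]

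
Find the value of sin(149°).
sin(149°) = 0.515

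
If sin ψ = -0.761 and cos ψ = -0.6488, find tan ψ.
tan ψ = sin ψ / cos ψ = 1.173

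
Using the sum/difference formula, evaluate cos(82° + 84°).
cos(82° + 84°) = cos 82° cos 84° - sin 82° sin 84° = -0.9703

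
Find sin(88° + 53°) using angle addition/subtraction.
sin(88° + 53°) = sin 88° cos 53° + cos 88° sin 53° = 0.6293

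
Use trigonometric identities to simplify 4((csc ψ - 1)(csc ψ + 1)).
4((csc ψ - 1)(csc ψ + 1)) = 4(cot²ψ) (using Diff. of squares)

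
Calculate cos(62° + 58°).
cos(62° + 58°) = cos 62° cos 58° - sin 62° sin 58° = -1/2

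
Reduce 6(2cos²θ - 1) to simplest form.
6(2cos²θ - 1) = 6(cos(2θ)) (using Double angle)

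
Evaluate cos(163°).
cos(163°) = -0.9563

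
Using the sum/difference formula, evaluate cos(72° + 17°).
cos(72° + 17°) = cos 72° cos 17° - sin 72° sin 17° = 0.01745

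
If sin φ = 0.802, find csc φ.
csc φ = 1/sin φ = 1.247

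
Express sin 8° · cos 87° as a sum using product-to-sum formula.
sin 8° cos 87° = (1/2)[sin(8°+87°) + sin(8°-87°)]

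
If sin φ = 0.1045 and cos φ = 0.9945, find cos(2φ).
cos(2φ) = cos²φ - sin²φ = 0.9781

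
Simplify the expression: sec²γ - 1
sec²γ - 1 = tan²γ (using Pythagorean identity)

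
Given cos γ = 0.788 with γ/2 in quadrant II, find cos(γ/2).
cos(γ/2) = ±√((1 + cos γ)/2); negative since γ/2 ∈ QII, so cos(γ/2) = -0.9455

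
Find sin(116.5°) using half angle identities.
sin(116.5°) = √((1 - cos 233°)/2) = 0.8949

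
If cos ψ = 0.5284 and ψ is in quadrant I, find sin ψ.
sin ψ = 0.849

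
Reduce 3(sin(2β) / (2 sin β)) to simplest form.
3(sin(2β) / (2 sin β)) = 3(cos β) (using Double angle)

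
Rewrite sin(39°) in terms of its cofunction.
sin(39°) = cos(90° - 39°) = cos(51°)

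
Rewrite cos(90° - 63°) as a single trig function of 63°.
cos(90° - 63°) = sin(63°)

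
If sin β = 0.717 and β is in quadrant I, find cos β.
cos β = 0.6971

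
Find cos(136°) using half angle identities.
cos(136°) = -√((1 + cos 272°)/2) = -0.7193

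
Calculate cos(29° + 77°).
cos(29° + 77°) = cos 29° cos 77° - sin 29° sin 77° = -0.2756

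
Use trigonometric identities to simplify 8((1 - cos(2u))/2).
8((1 - cos(2u))/2) = 8(sin²u) (using Power reduction)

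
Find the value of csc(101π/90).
csc(101π/90) = -2.669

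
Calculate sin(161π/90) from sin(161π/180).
sin(161π/90) = 2 sin 161π/180 cos 161π/180 = -0.6157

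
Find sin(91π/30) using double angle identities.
sin(91π/30) = 2 sin 91π/60 cos 91π/60 = -0.1045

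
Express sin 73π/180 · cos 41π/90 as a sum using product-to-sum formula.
sin 73π/180 cos 41π/90 = (1/2)[sin(73π/180+41π/90) + sin(73π/180-41π/90)]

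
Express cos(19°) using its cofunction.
cos(19°) = sin(90° - 19°) = sin(71°)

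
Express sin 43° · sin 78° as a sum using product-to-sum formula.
sin 43° sin 78° = (1/2)[cos(43°-78°) - cos(43°+78°)]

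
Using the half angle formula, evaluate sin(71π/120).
sin(71π/120) = √((1 - cos 71π/60)/2) = 0.9588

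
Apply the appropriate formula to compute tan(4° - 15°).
tan(4° - 15°) = (tan 4° - tan 15°)/(1 + tan 4° tan 15°) = -0.1944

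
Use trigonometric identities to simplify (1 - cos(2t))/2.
(1 - cos(2t))/2 = sin²t (using Power reduction)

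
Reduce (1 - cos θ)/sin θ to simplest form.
(1 - cos θ)/sin θ = tan(θ/2) (using Half angle)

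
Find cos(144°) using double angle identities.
cos(144°) = cos²72° - sin²72° = -0.809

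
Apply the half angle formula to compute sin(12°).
sin(12°) = √((1 - cos 24°)/2) = 0.2079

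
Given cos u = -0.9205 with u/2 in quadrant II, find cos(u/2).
cos(u/2) = ±√((1 + cos u)/2); negative since u/2 ∈ QII, so cos(u/2) = -0.1994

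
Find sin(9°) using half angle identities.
sin(9°) = √((1 - cos 18°)/2) = 0.1564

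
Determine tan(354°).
tan(354°) = -0.1051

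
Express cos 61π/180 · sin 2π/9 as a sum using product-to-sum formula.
cos 61π/180 sin 2π/9 = (1/2)[sin(61π/180+2π/9) - sin(61π/180-2π/9)]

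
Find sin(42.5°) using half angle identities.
sin(42.5°) = √((1 - cos 85°)/2) = 0.6756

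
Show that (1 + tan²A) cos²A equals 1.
LHS = sec²A · cos²A = (1/cos²A) · cos²A = 1 = RHS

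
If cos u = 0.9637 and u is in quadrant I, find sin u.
sin u = 0.267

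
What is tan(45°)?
tan(45°) = 1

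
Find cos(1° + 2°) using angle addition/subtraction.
cos(1° + 2°) = cos 1° cos 2° - sin 1° sin 2° = 0.9986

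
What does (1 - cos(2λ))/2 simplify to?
(1 - cos(2λ))/2 = sin²λ (using Power reduction)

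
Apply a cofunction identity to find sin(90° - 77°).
sin(90° - 77°) = cos(77°) = 0.225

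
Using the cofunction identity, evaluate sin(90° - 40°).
sin(90° - 40°) = cos(40°) = 0.766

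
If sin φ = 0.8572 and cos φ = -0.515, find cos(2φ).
cos(2φ) = cos²φ - sin²φ = -0.4696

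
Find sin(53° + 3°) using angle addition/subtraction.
sin(53° + 3°) = sin 53° cos 3° + cos 53° sin 3° = 0.829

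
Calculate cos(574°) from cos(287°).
cos(574°) = cos²287° - sin²287° = -0.829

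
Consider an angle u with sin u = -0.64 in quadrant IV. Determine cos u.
cos u = √(1 - sin²u) = 0.7684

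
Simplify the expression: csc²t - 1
csc²t - 1 = cot²t (using Pythagorean identity)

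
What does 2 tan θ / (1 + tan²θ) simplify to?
2 tan θ / (1 + tan²θ) = sin(2θ) (using Double angle)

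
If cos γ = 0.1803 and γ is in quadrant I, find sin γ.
sin γ = 0.9836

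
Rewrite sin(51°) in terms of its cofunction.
sin(51°) = cos(90° - 51°) = cos(39°)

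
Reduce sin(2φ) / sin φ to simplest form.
sin(2φ) / sin φ = 2 cos φ (using Double angle)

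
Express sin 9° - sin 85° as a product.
sin 9° - sin 85° = 2 cos(47°) sin(-38°)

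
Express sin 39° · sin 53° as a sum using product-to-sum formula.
sin 39° sin 53° = (1/2)[cos(39°-53°) - cos(39°+53°)]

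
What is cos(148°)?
cos(148°) = -0.848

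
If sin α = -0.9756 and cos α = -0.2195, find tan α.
tan α = sin α / cos α = 4.445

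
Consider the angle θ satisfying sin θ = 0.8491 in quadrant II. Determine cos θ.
cos θ = ±√(1 - sin²θ) = -0.5282 (negative in QII)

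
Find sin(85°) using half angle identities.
sin(85°) = √((1 - cos 170°)/2) = 0.9962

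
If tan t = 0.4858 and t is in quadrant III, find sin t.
sin t = -0.437 (using tan²t + 1 = sec²t)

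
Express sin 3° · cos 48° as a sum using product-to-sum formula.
sin 3° cos 48° = (1/2)[sin(3°+48°) + sin(3°-48°)]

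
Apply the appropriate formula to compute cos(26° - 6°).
cos(26° - 6°) = cos 26° cos 6° + sin 26° sin 6° = 0.9397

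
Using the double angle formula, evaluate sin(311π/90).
sin(311π/90) = 2 sin 311π/180 cos 311π/180 = -0.9903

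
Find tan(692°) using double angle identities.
tan(692°) = 2 tan 346° / (1 - tan²346°) = -0.5317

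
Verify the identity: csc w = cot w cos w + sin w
RHS = cos²w/sin w + sin w = (cos²w + sin²w)/sin w = 1/sin w = csc w = LHS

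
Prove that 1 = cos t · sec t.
RHS = cos t · (1/cos t) = 1 = LHS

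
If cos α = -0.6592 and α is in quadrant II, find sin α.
sin α = 0.752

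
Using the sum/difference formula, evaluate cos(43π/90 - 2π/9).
cos(43π/90 - 2π/9) = cos 43π/90 cos 2π/9 + sin 43π/90 sin 2π/9 = 0.6947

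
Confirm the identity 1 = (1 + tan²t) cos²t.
RHS = sec²t · cos²t = (1/cos²t) · cos²t = 1 = LHS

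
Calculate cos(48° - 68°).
cos(48° - 68°) = cos 48° cos 68° + sin 48° sin 68° = 0.9397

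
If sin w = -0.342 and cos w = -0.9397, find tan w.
tan w = sin w / cos w = 0.3639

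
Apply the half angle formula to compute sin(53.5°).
sin(53.5°) = √((1 - cos 107°)/2) = 0.8039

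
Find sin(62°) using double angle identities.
sin(62°) = 2 sin 31° cos 31° = 0.8829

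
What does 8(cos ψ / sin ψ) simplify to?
8(cos ψ / sin ψ) = 8(cot ψ) (using Quotient identity)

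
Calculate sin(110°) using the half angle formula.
sin(110°) = √((1 - cos 220°)/2) = 0.9397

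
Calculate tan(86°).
tan(86°) = 14.3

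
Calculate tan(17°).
tan(17°) = 0.3057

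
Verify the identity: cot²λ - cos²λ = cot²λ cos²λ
LHS = cos²λ/sin²λ - cos²λ = cos²λ(1/sin²λ - 1) = cos²λ · (1 - sin²λ)/sin²λ = cos²λ · cos²λ/sin²λ = cos²λ · cot²λ = RHS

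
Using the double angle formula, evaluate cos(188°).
cos(188°) = cos²94° - sin²94° = -0.9903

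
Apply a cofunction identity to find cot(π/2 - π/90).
cot(π/2 - π/90) = tan(π/90) = 0.03492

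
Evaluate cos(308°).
cos(308°) = 0.6157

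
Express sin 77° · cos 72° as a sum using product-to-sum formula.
sin 77° cos 72° = (1/2)[sin(77°+72°) + sin(77°-72°)]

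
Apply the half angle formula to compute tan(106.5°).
tan(106.5°) = sin 213° / (1 + cos 213°) = -3.376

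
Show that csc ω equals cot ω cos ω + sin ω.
RHS = cos²ω/sin ω + sin ω = (cos²ω + sin²ω)/sin ω = 1/sin ω = csc ω = LHS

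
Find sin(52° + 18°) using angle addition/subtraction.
sin(52° + 18°) = sin 52° cos 18° + cos 52° sin 18° = 0.9397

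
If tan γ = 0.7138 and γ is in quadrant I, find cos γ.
cos γ = 0.8139 (using tan²γ + 1 = sec²γ)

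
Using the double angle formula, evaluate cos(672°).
cos(672°) = cos²336° - sin²336° = 0.6691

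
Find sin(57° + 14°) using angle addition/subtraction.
sin(57° + 14°) = sin 57° cos 14° + cos 57° sin 14° = 0.9455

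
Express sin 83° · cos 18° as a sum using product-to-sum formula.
sin 83° cos 18° = (1/2)[sin(83°+18°) + sin(83°-18°)]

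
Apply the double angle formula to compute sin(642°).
sin(642°) = 2 sin 321° cos 321° = -0.9781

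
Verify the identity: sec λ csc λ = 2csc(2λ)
RHS = 2/sin(2λ) = 2/(2 sin λ cos λ) = 1/(sin λ cos λ) = (1/cos λ)(1/sin λ) = sec λ csc λ = LHS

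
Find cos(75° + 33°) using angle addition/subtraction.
cos(75° + 33°) = cos 75° cos 33° - sin 75° sin 33° = -0.309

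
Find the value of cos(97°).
cos(97°) = -0.1219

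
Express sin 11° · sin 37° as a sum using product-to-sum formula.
sin 11° sin 37° = (1/2)[cos(11°-37°) - cos(11°+37°)]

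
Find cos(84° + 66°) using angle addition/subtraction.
cos(84° + 66°) = cos 84° cos 66° - sin 84° sin 66° = -√3/2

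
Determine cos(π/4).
cos(π/4) = √2/2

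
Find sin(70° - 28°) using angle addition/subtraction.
sin(70° - 28°) = sin 70° cos 28° - cos 70° sin 28° = 0.6691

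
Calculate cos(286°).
cos(286°) = 0.2756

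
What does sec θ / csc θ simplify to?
sec θ / csc θ = tan θ (using Reciprocal identities)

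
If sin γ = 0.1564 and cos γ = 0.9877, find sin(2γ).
sin(2γ) = 2 sin γ cos γ = 0.309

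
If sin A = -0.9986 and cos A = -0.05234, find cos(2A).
cos(2A) = cos²A - sin²A = -0.9945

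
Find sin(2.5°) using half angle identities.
sin(2.5°) = √((1 - cos 5°)/2) = 0.04362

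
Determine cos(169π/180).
cos(169π/180) = -0.9816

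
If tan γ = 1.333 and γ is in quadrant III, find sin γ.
sin γ = -0.7999 (using tan²γ + 1 = sec²γ)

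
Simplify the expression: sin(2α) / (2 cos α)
sin(2α) / (2 cos α) = sin α (using Double angle)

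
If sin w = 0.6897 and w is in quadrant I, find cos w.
cos w = 0.7241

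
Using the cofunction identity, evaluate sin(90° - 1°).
sin(90° - 1°) = cos(1°) = 0.9998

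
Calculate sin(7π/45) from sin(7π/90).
sin(7π/45) = 2 sin 7π/90 cos 7π/90 = 0.4695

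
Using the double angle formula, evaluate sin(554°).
sin(554°) = 2 sin 277° cos 277° = -0.2419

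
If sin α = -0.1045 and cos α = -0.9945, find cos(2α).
cos(2α) = cos²α - sin²α = 0.9781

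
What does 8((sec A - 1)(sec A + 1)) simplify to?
8((sec A - 1)(sec A + 1)) = 8(tan²A) (using Diff. of squares)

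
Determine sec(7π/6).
sec(7π/6) = -2√3/3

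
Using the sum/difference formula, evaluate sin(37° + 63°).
sin(37° + 63°) = sin 37° cos 63° + cos 37° sin 63° = 0.9848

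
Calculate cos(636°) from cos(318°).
cos(636°) = cos²318° - sin²318° = 0.1045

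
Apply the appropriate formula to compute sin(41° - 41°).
sin(41° - 41°) = sin 41° cos 41° - cos 41° sin 41° = 0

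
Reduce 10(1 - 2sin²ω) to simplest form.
10(1 - 2sin²ω) = 10(cos(2ω)) (using Double angle)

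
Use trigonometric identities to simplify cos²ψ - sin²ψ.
cos²ψ - sin²ψ = cos(2ψ) (using Double angle)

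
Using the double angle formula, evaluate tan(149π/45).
tan(149π/45) = 2 tan 149π/90 / (1 - tan²149π/90) = 1.483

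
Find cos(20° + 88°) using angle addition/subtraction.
cos(20° + 88°) = cos 20° cos 88° - sin 20° sin 88° = -0.309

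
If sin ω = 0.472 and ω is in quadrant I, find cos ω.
cos ω = 0.8816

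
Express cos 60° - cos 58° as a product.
cos 60° - cos 58° = -2 sin(59°) sin(1°)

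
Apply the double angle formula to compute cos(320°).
cos(320°) = 2cos²160° - 1 = 0.766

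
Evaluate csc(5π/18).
csc(5π/18) = 1.305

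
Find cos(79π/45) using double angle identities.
cos(79π/45) = cos²79π/90 - sin²79π/90 = 0.7193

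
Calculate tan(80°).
tan(80°) = 5.671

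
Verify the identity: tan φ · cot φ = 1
LHS = (sin φ/cos φ) · (cos φ/sin φ) = 1 = RHS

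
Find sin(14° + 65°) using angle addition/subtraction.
sin(14° + 65°) = sin 14° cos 65° + cos 14° sin 65° = 0.9816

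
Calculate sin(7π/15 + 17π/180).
sin(7π/15 + 17π/180) = sin 7π/15 cos 17π/180 + cos 7π/15 sin 17π/180 = 0.9816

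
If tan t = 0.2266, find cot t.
cot t = 1/tan t = 4.413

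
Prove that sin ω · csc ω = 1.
LHS = sin ω · (1/sin ω) = 1 = RHS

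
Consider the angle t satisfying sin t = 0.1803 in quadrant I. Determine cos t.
cos t = √(1 - sin²t) = 0.9836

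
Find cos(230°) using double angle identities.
cos(230°) = cos²115° - sin²115° = -0.6428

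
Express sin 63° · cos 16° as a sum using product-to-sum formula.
sin 63° cos 16° = (1/2)[sin(63°+16°) + sin(63°-16°)]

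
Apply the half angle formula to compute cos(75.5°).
cos(75.5°) = √((1 + cos 151°)/2) = 0.2504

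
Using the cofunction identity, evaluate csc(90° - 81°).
csc(90° - 81°) = sec(81°) = 6.392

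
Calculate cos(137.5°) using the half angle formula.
cos(137.5°) = -√((1 + cos 275°)/2) = -0.7373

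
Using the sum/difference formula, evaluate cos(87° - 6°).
cos(87° - 6°) = cos 87° cos 6° + sin 87° sin 6° = 0.1564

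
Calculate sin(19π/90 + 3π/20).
sin(19π/90 + 3π/20) = sin 19π/90 cos 3π/20 + cos 19π/90 sin 3π/20 = 0.9063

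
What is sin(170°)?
sin(170°) = 0.1736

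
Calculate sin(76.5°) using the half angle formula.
sin(76.5°) = √((1 - cos 153°)/2) = 0.9724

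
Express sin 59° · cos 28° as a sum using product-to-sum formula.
sin 59° cos 28° = (1/2)[sin(59°+28°) + sin(59°-28°)]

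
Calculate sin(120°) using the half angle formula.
sin(120°) = √((1 - cos 240°)/2) = √3/2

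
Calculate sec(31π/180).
sec(31π/180) = 1.167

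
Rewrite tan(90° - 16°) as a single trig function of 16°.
tan(90° - 16°) = cot(16°)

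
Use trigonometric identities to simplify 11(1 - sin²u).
11(1 - sin²u) = 11(cos²u) (using Pythagorean identity)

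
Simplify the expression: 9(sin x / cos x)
9(sin x / cos x) = 9(tan x) (using Quotient identity)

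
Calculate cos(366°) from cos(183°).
cos(366°) = cos²183° - sin²183° = 0.9945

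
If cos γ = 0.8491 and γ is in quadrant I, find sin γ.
sin γ = 0.5282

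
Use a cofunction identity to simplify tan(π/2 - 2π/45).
tan(π/2 - 2π/45) = cot(2π/45)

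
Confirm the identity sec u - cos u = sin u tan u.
LHS = 1/cos u - cos u = (1 - cos²u)/cos u = sin²u/cos u = sin u · (sin u/cos u) = sin u tan u = RHS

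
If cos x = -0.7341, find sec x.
sec x = 1/cos x = -1.362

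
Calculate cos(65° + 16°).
cos(65° + 16°) = cos 65° cos 16° - sin 65° sin 16° = 0.1564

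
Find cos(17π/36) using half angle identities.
cos(17π/36) = √((1 + cos 17π/18)/2) = 0.08716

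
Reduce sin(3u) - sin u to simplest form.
sin(3u) - sin u = 2 cos(2u) sin u (using Sum-to-product)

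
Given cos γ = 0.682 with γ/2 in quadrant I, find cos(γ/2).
cos(γ/2) = ±√((1 + cos γ)/2); positive since γ/2 ∈ QI, so cos(γ/2) = 0.9171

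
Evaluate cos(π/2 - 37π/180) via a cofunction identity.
cos(π/2 - 37π/180) = sin(37π/180) = 0.6018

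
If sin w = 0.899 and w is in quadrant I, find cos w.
cos w = 0.4379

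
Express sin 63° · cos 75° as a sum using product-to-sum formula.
sin 63° cos 75° = (1/2)[sin(63°+75°) + sin(63°-75°)]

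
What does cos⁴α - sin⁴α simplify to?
cos⁴α - sin⁴α = cos(2α) (using Factoring + double angle)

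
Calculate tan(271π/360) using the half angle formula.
tan(271π/360) = sin 271π/180 / (1 + cos 271π/180) = -0.9827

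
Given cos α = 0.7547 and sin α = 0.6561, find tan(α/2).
tan(α/2) = sin α / (1 + cos α) = 0.3739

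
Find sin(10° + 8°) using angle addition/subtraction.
sin(10° + 8°) = sin 10° cos 8° + cos 10° sin 8° = 0.309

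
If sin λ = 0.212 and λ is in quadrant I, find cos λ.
cos λ = 0.9773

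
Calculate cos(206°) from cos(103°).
cos(206°) = cos²103° - sin²103° = -0.8988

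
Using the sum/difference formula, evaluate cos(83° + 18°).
cos(83° + 18°) = cos 83° cos 18° - sin 83° sin 18° = -0.1908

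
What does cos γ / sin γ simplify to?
cos γ / sin γ = cot γ (using Quotient identity)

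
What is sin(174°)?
sin(174°) = 0.1045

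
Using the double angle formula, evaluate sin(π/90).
sin(π/90) = 2 sin π/180 cos π/180 = 0.0349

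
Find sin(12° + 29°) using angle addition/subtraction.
sin(12° + 29°) = sin 12° cos 29° + cos 12° sin 29° = 0.6561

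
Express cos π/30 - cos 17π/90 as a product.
cos π/30 - cos 17π/90 = -2 sin(π/9) sin(-7π/90)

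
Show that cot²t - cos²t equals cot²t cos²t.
LHS = cos²t/sin²t - cos²t = cos²t(1/sin²t - 1) = cos²t · (1 - sin²t)/sin²t = cos²t · cos²t/sin²t = cos²t · cot²t = RHS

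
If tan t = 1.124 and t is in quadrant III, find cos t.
cos t = -0.6647 (using tan²t + 1 = sec²t)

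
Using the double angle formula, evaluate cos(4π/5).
cos(4π/5) = 1 - 2sin²2π/5 = -0.809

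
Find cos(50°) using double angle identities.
cos(50°) = cos²25° - sin²25° = 0.6428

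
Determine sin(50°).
sin(50°) = 0.766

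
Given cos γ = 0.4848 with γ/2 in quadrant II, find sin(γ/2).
sin(γ/2) = ±√((1 - cos γ)/2); positive since γ/2 ∈ QII, so sin(γ/2) = 0.5075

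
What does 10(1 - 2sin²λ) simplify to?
10(1 - 2sin²λ) = 10(cos(2λ)) (using Double angle)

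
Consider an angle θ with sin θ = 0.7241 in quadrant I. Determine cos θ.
cos θ = √(1 - sin²θ) = 0.6897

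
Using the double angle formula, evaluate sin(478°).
sin(478°) = 2 sin 239° cos 239° = 0.8829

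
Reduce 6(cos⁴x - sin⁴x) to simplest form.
6(cos⁴x - sin⁴x) = 6(cos(2x)) (using Factoring + double angle)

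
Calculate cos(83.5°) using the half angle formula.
cos(83.5°) = √((1 + cos 167°)/2) = 0.1132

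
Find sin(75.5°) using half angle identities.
sin(75.5°) = √((1 - cos 151°)/2) = 0.9681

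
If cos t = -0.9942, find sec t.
sec t = 1/cos t = -1.006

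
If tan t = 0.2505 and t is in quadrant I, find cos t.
cos t = 0.97 (using tan²t + 1 = sec²t)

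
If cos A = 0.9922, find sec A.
sec A = 1/cos A = 1.008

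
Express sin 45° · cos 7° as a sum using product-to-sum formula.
sin 45° cos 7° = (1/2)[sin(45°+7°) + sin(45°-7°)]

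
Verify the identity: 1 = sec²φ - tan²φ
RHS = 1/cos²φ - sin²φ/cos²φ = (1 - sin²φ)/cos²φ = cos²φ/cos²φ = 1 = LHS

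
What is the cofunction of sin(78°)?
sin(78°) = cos(90° - 78°) = cos(12°)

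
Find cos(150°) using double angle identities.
cos(150°) = cos²75° - sin²75° = -√3/2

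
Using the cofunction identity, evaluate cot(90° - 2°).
cot(90° - 2°) = tan(2°) = 0.03492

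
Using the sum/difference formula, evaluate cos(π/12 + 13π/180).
cos(π/12 + 13π/180) = cos π/12 cos 13π/180 - sin π/12 sin 13π/180 = 0.8829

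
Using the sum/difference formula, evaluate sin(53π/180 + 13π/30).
sin(53π/180 + 13π/30) = sin 53π/180 cos 13π/30 + cos 53π/180 sin 13π/30 = 0.7547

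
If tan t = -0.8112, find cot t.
cot t = 1/tan t = -1.233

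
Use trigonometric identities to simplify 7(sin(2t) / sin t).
7(sin(2t) / sin t) = 7(2 cos t) (using Double angle)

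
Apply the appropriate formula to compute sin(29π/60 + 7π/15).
sin(29π/60 + 7π/15) = sin 29π/60 cos 7π/15 + cos 29π/60 sin 7π/15 = 0.1564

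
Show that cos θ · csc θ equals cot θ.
LHS = cos θ · (1/sin θ) = cos θ/sin θ = cot θ = RHS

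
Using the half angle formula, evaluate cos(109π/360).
cos(109π/360) = √((1 + cos 109π/180)/2) = 0.5807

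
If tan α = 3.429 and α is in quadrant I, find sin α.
sin α = 0.96 (using tan²α + 1 = sec²α)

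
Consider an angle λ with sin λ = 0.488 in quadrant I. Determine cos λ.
cos λ = √(1 - sin²λ) = 0.8728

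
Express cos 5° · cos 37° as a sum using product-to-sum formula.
cos 5° cos 37° = (1/2)[cos(5°-37°) + cos(5°+37°)]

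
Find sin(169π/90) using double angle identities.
sin(169π/90) = 2 sin 169π/180 cos 169π/180 = -0.3746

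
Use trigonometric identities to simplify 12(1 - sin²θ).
12(1 - sin²θ) = 12(cos²θ) (using Pythagorean identity)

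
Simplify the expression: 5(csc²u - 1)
5(csc²u - 1) = 5(cot²u) (using Pythagorean identity)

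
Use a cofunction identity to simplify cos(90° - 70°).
cos(90° - 70°) = sin(70°)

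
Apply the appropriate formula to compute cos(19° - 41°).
cos(19° - 41°) = cos 19° cos 41° + sin 19° sin 41° = 0.9272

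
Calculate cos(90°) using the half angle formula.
cos(90°) = √((1 + cos 180°)/2) = 0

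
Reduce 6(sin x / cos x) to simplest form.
6(sin x / cos x) = 6(tan x) (using Quotient identity)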